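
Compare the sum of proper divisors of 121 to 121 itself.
deficient

Proper divisors of 121: sum = 1 + 11 = 12
Since 12 < 121, 121 is deficient.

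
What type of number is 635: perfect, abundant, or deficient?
deficient

Proper divisors of 635: sum = 1 + 5 + 127 = 133
Since 133 < 635, 635 is deficient.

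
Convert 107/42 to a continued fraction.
[2; 1, 1, 4, 1, 3]

Euclidean algorithm steps:
107 = 2 × 42 + 23
42 = 1 × 23 + 19
23 = 1 × 19 + 4
19 = 4 × 4 + 3
4 = 1 × 3 + 1
3 = 3 × 1 + 0
Continued fraction: [2; 1, 1, 4, 1, 3]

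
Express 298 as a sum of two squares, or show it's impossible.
3² + 17² (a=3, b=17)

Factorization: 298 = 2 × 149
By Fermat: n is sum of two squares iff every prime p ≡ 3 (mod 4) appears to even power.
All primes ≡ 3 (mod 4) appear to even power.
Search a = 0, 1, 2, … for 298 - a² a perfect square: first hit at a = 3: 298 - 9 = 289 = 17².
298 = 3² + 17² = 9 + 289 ✓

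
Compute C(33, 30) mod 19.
3

Using Lucas' theorem:
Write n=33 and k=30 in base 19:
n in base 19: [1, 14]
k in base 19: [1, 11]
C(33,30) mod 19 = ∏ C(n_i, k_i) mod 19
Digit binomials (mod 19): C(1,1) = 1; C(14,11) = 364 ≡ 3
Product: 1 × 3 = 3 ≡ 3 (mod 19)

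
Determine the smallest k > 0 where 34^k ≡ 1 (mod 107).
53

107 is prime, so ord(34) divides φ(107) = 106.
Divisors of 106: 1, 2, 53, 106.
Repeated squaring: 34^1 ≡ 34, 34^2 ≡ 86, 34^4 ≡ 13, 34^8 ≡ 62, 34^16 ≡ 99, 34^32 ≡ 64, 34^64 ≡ 30 (mod 107).
Test 34^d mod 107 for each divisor d in increasing order:
34^1 ≡ 34
34^2 ≡ 86
34^53 = 34^32·34^16·34^4·34^1 ≡ 1  ← first divisor giving 1
The order is 53.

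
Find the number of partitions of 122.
2291320912

p(n) counts ways to write n as a sum of positive integers (order ignored).
Euler's pentagonal recurrence: p(k) = p(k-1) + p(k-2) - p(k-5) - p(k-7) + p(k-12) + p(k-15) - ... (offsets j(3j∓1)/2, signs ++--, p(0)=1, p(<0)=0).
DP table for k = 0..121: p(0)=1, p(1)=1, p(2)=2, p(3)=3, p(4)=5, p(5)=7, p(6)=11, p(7)=15, p(8)=22, p(9)=30, p(10)=42, p(11)=56, p(12)=77, p(13)=101, p(14)=135, p(15)=176, p(16)=231, p(17)=297, p(18)=385, p(19)=490, p(20)=627, p(21)=792, p(22)=1002, p(23)=1255, p(24)=1575, p(25)=1958, p(26)=2436, p(27)=3010, p(28)=3718, p(29)=4565, p(30)=5604, p(31)=6842, p(32)=8349, p(33)=10143, p(34)=12310, p(35)=14883, p(36)=17977, p(37)=21637, p(38)=26015, p(39)=31185, p(40)=37338, p(41)=44583, p(42)=53174, p(43)=63261, p(44)=75175, p(45)=89134, p(46)=105558, p(47)=124754, p(48)=147273, p(49)=173525, p(50)=204226, p(51)=239943, p(52)=281589, p(53)=329931, p(54)=386155, p(55)=451276, p(56)=526823, p(57)=614154, p(58)=715220, p(59)=831820, p(60)=966467, p(61)=1121505, p(62)=1300156, p(63)=1505499, p(64)=1741630, p(65)=2012558, p(66)=2323520, p(67)=2679689, p(68)=3087735, p(69)=3554345, p(70)=4087968, p(71)=4697205, p(72)=5392783, p(73)=6185689, p(74)=7089500, p(75)=8118264, p(76)=9289091, p(77)=10619863, p(78)=12132164, p(79)=13848650, p(80)=15796476, p(81)=18004327, p(82)=20506255, p(83)=23338469, p(84)=26543660, p(85)=30167357, p(86)=34262962, p(87)=38887673, p(88)=44108109, p(89)=49995925, p(90)=56634173, p(91)=64112359, p(92)=72533807, p(93)=82010177, p(94)=92669720, p(95)=104651419, p(96)=118114304, p(97)=133230930, p(98)=150198136, p(99)=169229875, p(100)=190569292, p(101)=214481126, p(102)=241265379, p(103)=271248950, p(104)=304801365, p(105)=342325709, p(106)=384276336, p(107)=431149389, p(108)=483502844, p(109)=541946240, p(110)=607163746, p(111)=679903203, p(112)=761002156, p(113)=851376628, p(114)=952050665, p(115)=1064144451, p(116)=1188908248, p(117)=1327710076, p(118)=1482074143, p(119)=1653668665, p(120)=1844349560, p(121)=2056148051.
Final step: p(122) = p(121) + p(120) - p(117) - p(115) + p(110) + p(107) - p(100) - p(96) + p(87) + p(82) - p(71) - p(65) + p(52) + p(45) - p(30) - p(22) + p(5)
= 2056148051 + 1844349560 - 1327710076 - 1064144451 + 607163746 + 431149389 - 190569292 - 118114304 + 38887673 + 20506255 - 4697205 - 2012558 + 281589 + 89134 - 5604 - 1002 + 7
= 2291320912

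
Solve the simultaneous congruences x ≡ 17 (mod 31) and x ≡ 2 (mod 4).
110

Using Chinese Remainder Theorem:
M = 31 × 4 = 124
M1 = 4, M2 = 31
y1 = 4^(-1) mod 31 = 8
y2 = 31^(-1) mod 4 = 3
x = (17×4×8 + 2×31×3) mod 124 = 110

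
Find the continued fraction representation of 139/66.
[2; 9, 2, 3]

Euclidean algorithm steps:
139 = 2 × 66 + 7
66 = 9 × 7 + 3
7 = 2 × 3 + 1
3 = 3 × 1 + 0
Continued fraction: [2; 9, 2, 3]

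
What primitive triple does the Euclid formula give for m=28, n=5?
(759, 280, 809)

Euclid's formula: a = m² - n², b = 2mn, c = m² + n²
m = 28, n = 5
a = 28² - 5² = 784 - 25 = 759
b = 2 × 28 × 5 = 280
c = 28² + 5² = 784 + 25 = 809
Verification: 759² + 280² = 576081 + 78400 = 654481 = 809² ✓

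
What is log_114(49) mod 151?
74

Baby-step giant-step with step n = ⌈√151⌉ = 13.
Baby steps 114^j mod 151 (j:value) for j=0..12: 0:1, 1:114, 2:10, 3:83, 4:100, 5:75, 6:94, 7:146, 8:34, 9:101, 10:38, 11:104, 12:78.
Giant-step multiplier: 114^(-13) ≡ 114^(150-13) = 114^137 ≡ 71 (mod 151).
Giant steps γ_i = 49·71^i mod 151: γ_0=49, γ_1=6, γ_2=124, γ_3=46, γ_4=95, γ_5=101 (in table at j=9).
x = i·n + j = 5·13 + 9 = 74.
Check: 114^74 ≡ 49 (mod 151).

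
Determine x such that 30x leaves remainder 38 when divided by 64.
x ≡ 29 (mod 32)

gcd(30, 64) = 2, which divides 38, so solutions exist.
Divide through by 2: 15x ≡ 19 (mod 32).
Find 15^(-1) mod 32 by the extended Euclidean algorithm:
32 = 2 × 15 + 2  ⟹  2 = (1)·32 + (-2)·15
15 = 7 × 2 + 1  ⟹  1 = (-7)·32 + (15)·15
So (15)·15 ≡ 1 (mod 32), i.e. 15^(-1) ≡ 15 (mod 32).
x ≡ 15 × 19 = 285 ≡ 29 (mod 32).
Check: 30 × 29 = 870 ≡ 38 (mod 64).
x ≡ 29 (mod 32), giving 2 solutions mod 64.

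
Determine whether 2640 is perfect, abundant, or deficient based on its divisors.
abundant

Proper divisors of 2640: sum = 1 + 2 + 3 + 4 + 5 + 6 + 8 + 10 + ... + 528 + 660 + 880 + 1320 (39 divisors) = 6288
Since 6288 > 2640, 2640 is abundant.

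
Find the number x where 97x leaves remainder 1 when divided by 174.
61

gcd(97, 174) = 1, so the inverse exists.
Extended Euclidean algorithm on (174, 97):
174 = 1 × 97 + 77  ⟹  77 = (1)·174 + (-1)·97
97 = 1 × 77 + 20  ⟹  20 = (-1)·174 + (2)·97
77 = 3 × 20 + 17  ⟹  17 = (4)·174 + (-7)·97
20 = 1 × 17 + 3  ⟹  3 = (-5)·174 + (9)·97
17 = 5 × 3 + 2  ⟹  2 = (29)·174 + (-52)·97
3 = 1 × 2 + 1  ⟹  1 = (-34)·174 + (61)·97
So (61)·97 ≡ 1 (mod 174), i.e. 97^(-1) ≡ 61 (mod 174).
Check: 97 × 61 = 5917 ≡ 1 (mod 174)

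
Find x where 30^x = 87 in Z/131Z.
107

Baby-step giant-step with step n = ⌈√131⌉ = 12.
Baby steps 30^j mod 131 (j:value) for j=0..11: 0:1, 1:30, 2:114, 3:14, 4:27, 5:24, 6:65, 7:116, 8:74, 9:124, 10:52, 11:119.
Giant-step multiplier: 30^(-12) ≡ 30^(130-12) = 30^118 ≡ 4 (mod 131).
Giant steps γ_i = 87·4^i mod 131: γ_0=87, γ_1=86, γ_2=82, γ_3=66, γ_4=2, γ_5=8, γ_6=32, γ_7=128, γ_8=119 (in table at j=11).
x = i·n + j = 8·12 + 11 = 107.
Check: 30^107 ≡ 87 (mod 131).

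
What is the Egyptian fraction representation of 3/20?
1/7 + 1/140

Greedy algorithm:
3/20: ceiling(20/3) = 7, use 1/7
1/140: ceiling(140/1) = 140, use 1/140
Result: 3/20 = 1/7 + 1/140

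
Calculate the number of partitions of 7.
15

p(n) counts ways to write n as a sum of positive integers (order ignored).
Examples: 7; 6 + 1; 5 + 2; 5 + 1 + 1; 4 + 3; ... (15 total)
p(7) = 15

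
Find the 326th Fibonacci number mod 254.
85

Matrix identity: Q^n = [[F_(n+1), F_n], [F_n, F_(n-1)]] with Q = [[1,1],[1,0]].
n = 326 = 101000110₂. Square-and-multiply, entries mod 254:
Q^1 = [[1,1],[1,0]]
Q^2 = (Q^1)² = [[2,1],[1,1]]
Q^5 = (Q^2)²·Q = [[8,5],[5,3]]
Q^10 = (Q^5)² = [[89,55],[55,34]]
Q^20 = (Q^10)² = [[24,161],[161,117]]
Q^40 = (Q^20)² = [[81,95],[95,240]]
Q^81 = (Q^40)²·Q = [[107,92],[92,15]]
Q^163 = (Q^81)²·Q = [[149,101],[101,48]]
Q^326 = (Q^163)² = [[144,85],[85,59]]
F_326 mod 254 = Q^326[0][1] = 85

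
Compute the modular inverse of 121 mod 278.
193

gcd(121, 278) = 1, so the inverse exists.
Extended Euclidean algorithm on (278, 121):
278 = 2 × 121 + 36  ⟹  36 = (1)·278 + (-2)·121
121 = 3 × 36 + 13  ⟹  13 = (-3)·278 + (7)·121
36 = 2 × 13 + 10  ⟹  10 = (7)·278 + (-16)·121
13 = 1 × 10 + 3  ⟹  3 = (-10)·278 + (23)·121
10 = 3 × 3 + 1  ⟹  1 = (37)·278 + (-85)·121
So (-85)·121 ≡ 1 (mod 278), i.e. 121^(-1) ≡ -85 ≡ 193 (mod 278).
Check: 121 × 193 = 23353 ≡ 1 (mod 278)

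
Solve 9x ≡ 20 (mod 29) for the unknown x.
x ≡ 28 (mod 29)

gcd(9, 29) = 1, which divides 20, so solutions exist.
Find 9^(-1) mod 29 by the extended Euclidean algorithm:
29 = 3 × 9 + 2  ⟹  2 = (1)·29 + (-3)·9
9 = 4 × 2 + 1  ⟹  1 = (-4)·29 + (13)·9
So (13)·9 ≡ 1 (mod 29), i.e. 9^(-1) ≡ 13 (mod 29).
x ≡ 13 × 20 = 260 ≡ 28 (mod 29).
Check: 9 × 28 = 252 ≡ 20 (mod 29).
Unique solution: x ≡ 28 (mod 29)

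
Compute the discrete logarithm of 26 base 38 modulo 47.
45

Baby-step giant-step with step n = ⌈√47⌉ = 7.
Baby steps 38^j mod 47 (j:value) for j=0..6: 0:1, 1:38, 2:34, 3:23, 4:28, 5:30, 6:12.
Giant-step multiplier: 38^(-7) ≡ 38^(46-7) = 38^39 ≡ 10 (mod 47).
Giant steps γ_i = 26·10^i mod 47: γ_0=26, γ_1=25, γ_2=15, γ_3=9, γ_4=43, γ_5=7, γ_6=23 (in table at j=3).
x = i·n + j = 6·7 + 3 = 45.
Check: 38^45 ≡ 26 (mod 47).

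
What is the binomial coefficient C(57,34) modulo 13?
0

Using Lucas' theorem:
Write n=57 and k=34 in base 13:
n in base 13: [4, 5]
k in base 13: [2, 8]
C(57,34) mod 13 = ∏ C(n_i, k_i) mod 13
Digit binomials (mod 13): C(4,2) = 6; C(5,8) = 0 (k_i > n_i)
Product: 6 × 0 = 0 ≡ 0 (mod 13)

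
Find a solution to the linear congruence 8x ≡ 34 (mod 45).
x ≡ 38 (mod 45)

gcd(8, 45) = 1, which divides 34, so solutions exist.
Find 8^(-1) mod 45 by the extended Euclidean algorithm:
45 = 5 × 8 + 5  ⟹  5 = (1)·45 + (-5)·8
8 = 1 × 5 + 3  ⟹  3 = (-1)·45 + (6)·8
5 = 1 × 3 + 2  ⟹  2 = (2)·45 + (-11)·8
3 = 1 × 2 + 1  ⟹  1 = (-3)·45 + (17)·8
So (17)·8 ≡ 1 (mod 45), i.e. 8^(-1) ≡ 17 (mod 45).
x ≡ 17 × 34 = 578 ≡ 38 (mod 45).
Check: 8 × 38 = 304 ≡ 34 (mod 45).
Unique solution: x ≡ 38 (mod 45)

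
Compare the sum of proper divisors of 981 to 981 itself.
deficient

Proper divisors of 981: sum = 1 + 3 + 9 + 109 + 327 = 449
Since 449 < 981, 981 is deficient.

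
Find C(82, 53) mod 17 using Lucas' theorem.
7

Using Lucas' theorem:
Write n=82 and k=53 in base 17:
n in base 17: [4, 14]
k in base 17: [3, 2]
C(82,53) mod 17 = ∏ C(n_i, k_i) mod 17
Digit binomials (mod 17): C(4,3) = 4; C(14,2) = 91 ≡ 6
Product: 4 × 6 = 24 ≡ 7 (mod 17)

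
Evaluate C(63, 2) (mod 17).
15

Using Lucas' theorem:
Write n=63 and k=2 in base 17:
n in base 17: [3, 12]
k in base 17: [0, 2]
C(63,2) mod 17 = ∏ C(n_i, k_i) mod 17
Digit binomials (mod 17): C(3,0) = 1; C(12,2) = 66 ≡ 15
Product: 1 × 15 = 15 ≡ 15 (mod 17)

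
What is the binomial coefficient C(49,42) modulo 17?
9

Using Lucas' theorem:
Write n=49 and k=42 in base 17:
n in base 17: [2, 15]
k in base 17: [2, 8]
C(49,42) mod 17 = ∏ C(n_i, k_i) mod 17
Digit binomials (mod 17): C(2,2) = 1; C(15,8) = 6435 ≡ 9
Product: 1 × 9 = 9 ≡ 9 (mod 17)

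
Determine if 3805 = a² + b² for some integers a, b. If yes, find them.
18² + 59² (a=18, b=59)

Factorization: 3805 = 5 × 761
By Fermat: n is sum of two squares iff every prime p ≡ 3 (mod 4) appears to even power.
All primes ≡ 3 (mod 4) appear to even power.
Search a = 0, 1, 2, … for 3805 - a² a perfect square: first hit at a = 18: 3805 - 324 = 3481 = 59².
3805 = 18² + 59² = 324 + 3481 ✓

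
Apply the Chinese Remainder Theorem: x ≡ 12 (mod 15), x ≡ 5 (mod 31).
222

Using Chinese Remainder Theorem:
M = 15 × 31 = 465
M1 = 31, M2 = 15
y1 = 31^(-1) mod 15 = 1
y2 = 15^(-1) mod 31 = 29
x = (12×31×1 + 5×15×29) mod 465 = 222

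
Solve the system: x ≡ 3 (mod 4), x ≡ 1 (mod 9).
19

Using Chinese Remainder Theorem:
M = 4 × 9 = 36
M1 = 9, M2 = 4
y1 = 9^(-1) mod 4 = 1
y2 = 4^(-1) mod 9 = 7
x = (3×9×1 + 1×4×7) mod 36 = 19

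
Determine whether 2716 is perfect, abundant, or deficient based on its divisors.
abundant

Proper divisors of 2716: sum = 1 + 2 + 4 + 7 + 14 + 28 + 97 + 194 + 388 + 679 + 1358 = 2772
Since 2772 > 2716, 2716 is abundant.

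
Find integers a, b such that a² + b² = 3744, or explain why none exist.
12² + 60² (a=12, b=60)

Factorization: 3744 = 2^5 × 3^2 × 13
By Fermat: n is sum of two squares iff every prime p ≡ 3 (mod 4) appears to even power.
All primes ≡ 3 (mod 4) appear to even power.
Search a = 0, 1, 2, … for 3744 - a² a perfect square: first hit at a = 12: 3744 - 144 = 3600 = 60².
3744 = 12² + 60² = 144 + 3600 ✓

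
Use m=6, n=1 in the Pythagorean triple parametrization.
(35, 12, 37)

Euclid's formula: a = m² - n², b = 2mn, c = m² + n²
m = 6, n = 1
a = 6² - 1² = 36 - 1 = 35
b = 2 × 6 × 1 = 12
c = 6² + 1² = 36 + 1 = 37
Verification: 35² + 12² = 1225 + 144 = 1369 = 37² ✓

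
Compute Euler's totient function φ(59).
58

59 = 59
φ(n) = n × ∏(1 - 1/p) for each prime p dividing n
φ(59) = 59 × (1 - 1/59) = 58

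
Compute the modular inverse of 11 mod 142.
13

gcd(11, 142) = 1, so the inverse exists.
Extended Euclidean algorithm on (142, 11):
142 = 12 × 11 + 10  ⟹  10 = (1)·142 + (-12)·11
11 = 1 × 10 + 1  ⟹  1 = (-1)·142 + (13)·11
So (13)·11 ≡ 1 (mod 142), i.e. 11^(-1) ≡ 13 (mod 142).
Check: 11 × 13 = 143 ≡ 1 (mod 142)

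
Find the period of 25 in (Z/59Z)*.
29

59 is prime, so ord(25) divides φ(59) = 58.
Divisors of 58: 1, 2, 29, 58.
Repeated squaring: 25^1 ≡ 25, 25^2 ≡ 35, 25^4 ≡ 45, 25^8 ≡ 19, 25^16 ≡ 7, 25^32 ≡ 49 (mod 59).
Test 25^d mod 59 for each divisor d in increasing order:
25^1 ≡ 25
25^2 ≡ 35
25^29 = 25^16·25^8·25^4·25^1 ≡ 1  ← first divisor giving 1
The order is 29.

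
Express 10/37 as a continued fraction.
[0; 3, 1, 2, 3]

Euclidean algorithm steps:
10 = 0 × 37 + 10
37 = 3 × 10 + 7
10 = 1 × 7 + 3
7 = 2 × 3 + 1
3 = 3 × 1 + 0
Continued fraction: [0; 3, 1, 2, 3]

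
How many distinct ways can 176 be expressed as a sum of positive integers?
476715857290

p(n) counts ways to write n as a sum of positive integers (order ignored).
Euler's pentagonal recurrence: p(k) = p(k-1) + p(k-2) - p(k-5) - p(k-7) + p(k-12) + p(k-15) - ... (offsets j(3j∓1)/2, signs ++--, p(0)=1, p(<0)=0).
DP table for k = 0..175: p(0)=1, p(1)=1, p(2)=2, p(3)=3, p(4)=5, p(5)=7, p(6)=11, p(7)=15, p(8)=22, p(9)=30, p(10)=42, p(11)=56, p(12)=77, p(13)=101, p(14)=135, p(15)=176, p(16)=231, p(17)=297, p(18)=385, p(19)=490, p(20)=627, p(21)=792, p(22)=1002, p(23)=1255, p(24)=1575, p(25)=1958, p(26)=2436, p(27)=3010, p(28)=3718, p(29)=4565, p(30)=5604, p(31)=6842, p(32)=8349, p(33)=10143, p(34)=12310, p(35)=14883, p(36)=17977, p(37)=21637, p(38)=26015, p(39)=31185, p(40)=37338, p(41)=44583, p(42)=53174, p(43)=63261, p(44)=75175, p(45)=89134, p(46)=105558, p(47)=124754, p(48)=147273, p(49)=173525, p(50)=204226, p(51)=239943, p(52)=281589, p(53)=329931, p(54)=386155, p(55)=451276, p(56)=526823, p(57)=614154, p(58)=715220, p(59)=831820, p(60)=966467, p(61)=1121505, p(62)=1300156, p(63)=1505499, p(64)=1741630, p(65)=2012558, p(66)=2323520, p(67)=2679689, p(68)=3087735, p(69)=3554345, p(70)=4087968, p(71)=4697205, p(72)=5392783, p(73)=6185689, p(74)=7089500, p(75)=8118264, p(76)=9289091, p(77)=10619863, p(78)=12132164, p(79)=13848650, p(80)=15796476, p(81)=18004327, p(82)=20506255, p(83)=23338469, p(84)=26543660, p(85)=30167357, p(86)=34262962, p(87)=38887673, p(88)=44108109, p(89)=49995925, p(90)=56634173, p(91)=64112359, p(92)=72533807, p(93)=82010177, p(94)=92669720, p(95)=104651419, p(96)=118114304, p(97)=133230930, p(98)=150198136, p(99)=169229875, p(100)=190569292, p(101)=214481126, p(102)=241265379, p(103)=271248950, p(104)=304801365, p(105)=342325709, p(106)=384276336, p(107)=431149389, p(108)=483502844, p(109)=541946240, p(110)=607163746, p(111)=679903203, p(112)=761002156, p(113)=851376628, p(114)=952050665, p(115)=1064144451, p(116)=1188908248, p(117)=1327710076, p(118)=1482074143, p(119)=1653668665, p(120)=1844349560, p(121)=2056148051, p(122)=2291320912, p(123)=2552338241, p(124)=2841940500, p(125)=3163127352, p(126)=3519222692, p(127)=3913864295, p(128)=4351078600, p(129)=4835271870, p(130)=5371315400, p(131)=5964539504, p(132)=6620830889, p(133)=7346629512, p(134)=8149040695, p(135)=9035836076, p(136)=10015581680, p(137)=11097645016, p(138)=12292341831, p(139)=13610949895, p(140)=15065878135, p(141)=16670689208, p(142)=18440293320, p(143)=20390982757, p(144)=22540654445, p(145)=24908858009, p(146)=27517052599, p(147)=30388671978, p(148)=33549419497, p(149)=37027355200, p(150)=40853235313, p(151)=45060624582, p(152)=49686288421, p(153)=54770336324, p(154)=60356673280, p(155)=66493182097, p(156)=73232243759, p(157)=80630964769, p(158)=88751778802, p(159)=97662728555, p(160)=107438159466, p(161)=118159068427, p(162)=129913904637, p(163)=142798995930, p(164)=156919475295, p(165)=172389800255, p(166)=189334822579, p(167)=207890420102, p(168)=228204732751, p(169)=250438925115, p(170)=274768617130, p(171)=301384802048, p(172)=330495499613, p(173)=362326859895, p(174)=397125074750, p(175)=435157697830.
Final step: p(176) = p(175) + p(174) - p(171) - p(169) + p(164) + p(161) - p(154) - p(150) + p(141) + p(136) - p(125) - p(119) + p(106) + p(99) - p(84) - p(76) + p(59) + p(50) - p(31) - p(21) + p(0)
= 435157697830 + 397125074750 - 301384802048 - 250438925115 + 156919475295 + 118159068427 - 60356673280 - 40853235313 + 16670689208 + 10015581680 - 3163127352 - 1653668665 + 384276336 + 169229875 - 26543660 - 9289091 + 831820 + 204226 - 6842 - 792 + 1
= 476715857290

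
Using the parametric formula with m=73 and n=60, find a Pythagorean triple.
(1729, 8760, 8929)

Euclid's formula: a = m² - n², b = 2mn, c = m² + n²
m = 73, n = 60
a = 73² - 60² = 5329 - 3600 = 1729
b = 2 × 73 × 60 = 8760
c = 73² + 60² = 5329 + 3600 = 8929
Verification: 1729² + 8760² = 2989441 + 76737600 = 79727041 = 8929² ✓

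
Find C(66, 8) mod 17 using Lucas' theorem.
9

Using Lucas' theorem:
Write n=66 and k=8 in base 17:
n in base 17: [3, 15]
k in base 17: [0, 8]
C(66,8) mod 17 = ∏ C(n_i, k_i) mod 17
Digit binomials (mod 17): C(3,0) = 1; C(15,8) = 6435 ≡ 9
Product: 1 × 9 = 9 ≡ 9 (mod 17)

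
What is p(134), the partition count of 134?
8149040695

p(n) counts ways to write n as a sum of positive integers (order ignored).
Euler's pentagonal recurrence: p(k) = p(k-1) + p(k-2) - p(k-5) - p(k-7) + p(k-12) + p(k-15) - ... (offsets j(3j∓1)/2, signs ++--, p(0)=1, p(<0)=0).
DP table for k = 0..133: p(0)=1, p(1)=1, p(2)=2, p(3)=3, p(4)=5, p(5)=7, p(6)=11, p(7)=15, p(8)=22, p(9)=30, p(10)=42, p(11)=56, p(12)=77, p(13)=101, p(14)=135, p(15)=176, p(16)=231, p(17)=297, p(18)=385, p(19)=490, p(20)=627, p(21)=792, p(22)=1002, p(23)=1255, p(24)=1575, p(25)=1958, p(26)=2436, p(27)=3010, p(28)=3718, p(29)=4565, p(30)=5604, p(31)=6842, p(32)=8349, p(33)=10143, p(34)=12310, p(35)=14883, p(36)=17977, p(37)=21637, p(38)=26015, p(39)=31185, p(40)=37338, p(41)=44583, p(42)=53174, p(43)=63261, p(44)=75175, p(45)=89134, p(46)=105558, p(47)=124754, p(48)=147273, p(49)=173525, p(50)=204226, p(51)=239943, p(52)=281589, p(53)=329931, p(54)=386155, p(55)=451276, p(56)=526823, p(57)=614154, p(58)=715220, p(59)=831820, p(60)=966467, p(61)=1121505, p(62)=1300156, p(63)=1505499, p(64)=1741630, p(65)=2012558, p(66)=2323520, p(67)=2679689, p(68)=3087735, p(69)=3554345, p(70)=4087968, p(71)=4697205, p(72)=5392783, p(73)=6185689, p(74)=7089500, p(75)=8118264, p(76)=9289091, p(77)=10619863, p(78)=12132164, p(79)=13848650, p(80)=15796476, p(81)=18004327, p(82)=20506255, p(83)=23338469, p(84)=26543660, p(85)=30167357, p(86)=34262962, p(87)=38887673, p(88)=44108109, p(89)=49995925, p(90)=56634173, p(91)=64112359, p(92)=72533807, p(93)=82010177, p(94)=92669720, p(95)=104651419, p(96)=118114304, p(97)=133230930, p(98)=150198136, p(99)=169229875, p(100)=190569292, p(101)=214481126, p(102)=241265379, p(103)=271248950, p(104)=304801365, p(105)=342325709, p(106)=384276336, p(107)=431149389, p(108)=483502844, p(109)=541946240, p(110)=607163746, p(111)=679903203, p(112)=761002156, p(113)=851376628, p(114)=952050665, p(115)=1064144451, p(116)=1188908248, p(117)=1327710076, p(118)=1482074143, p(119)=1653668665, p(120)=1844349560, p(121)=2056148051, p(122)=2291320912, p(123)=2552338241, p(124)=2841940500, p(125)=3163127352, p(126)=3519222692, p(127)=3913864295, p(128)=4351078600, p(129)=4835271870, p(130)=5371315400, p(131)=5964539504, p(132)=6620830889, p(133)=7346629512.
Final step: p(134) = p(133) + p(132) - p(129) - p(127) + p(122) + p(119) - p(112) - p(108) + p(99) + p(94) - p(83) - p(77) + p(64) + p(57) - p(42) - p(34) + p(17) + p(8)
= 7346629512 + 6620830889 - 4835271870 - 3913864295 + 2291320912 + 1653668665 - 761002156 - 483502844 + 169229875 + 92669720 - 23338469 - 10619863 + 1741630 + 614154 - 53174 - 12310 + 297 + 22
= 8149040695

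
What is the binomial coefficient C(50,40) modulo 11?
0

Using Lucas' theorem:
Write n=50 and k=40 in base 11:
n in base 11: [4, 6]
k in base 11: [3, 7]
C(50,40) mod 11 = ∏ C(n_i, k_i) mod 11
Digit binomials (mod 11): C(4,3) = 4; C(6,7) = 0 (k_i > n_i)
Product: 4 × 0 = 0 ≡ 0 (mod 11)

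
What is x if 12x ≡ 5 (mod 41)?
x ≡ 38 (mod 41)

gcd(12, 41) = 1, which divides 5, so solutions exist.
Find 12^(-1) mod 41 by the extended Euclidean algorithm:
41 = 3 × 12 + 5  ⟹  5 = (1)·41 + (-3)·12
12 = 2 × 5 + 2  ⟹  2 = (-2)·41 + (7)·12
5 = 2 × 2 + 1  ⟹  1 = (5)·41 + (-17)·12
So (-17)·12 ≡ 1 (mod 41), i.e. 12^(-1) ≡ -17 ≡ 24 (mod 41).
x ≡ 24 × 5 = 120 ≡ 38 (mod 41).
Check: 12 × 38 = 456 ≡ 5 (mod 41).
Unique solution: x ≡ 38 (mod 41)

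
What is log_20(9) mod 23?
2

Baby-step giant-step with step n = ⌈√23⌉ = 5.
Baby steps 20^j mod 23 (j:value) for j=0..4: 0:1, 1:20, 2:9, 3:19, 4:12.
h = 9 is already in the table at j=2, so x = 2.
Check: 20^2 ≡ 9 (mod 23).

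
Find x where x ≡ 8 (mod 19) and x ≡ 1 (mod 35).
141

Using Chinese Remainder Theorem:
M = 19 × 35 = 665
M1 = 35, M2 = 19
y1 = 35^(-1) mod 19 = 6
y2 = 19^(-1) mod 35 = 24
x = (8×35×6 + 1×19×24) mod 665 = 141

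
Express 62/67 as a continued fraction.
[0; 1, 12, 2, 2]

Euclidean algorithm steps:
62 = 0 × 67 + 62
67 = 1 × 62 + 5
62 = 12 × 5 + 2
5 = 2 × 2 + 1
2 = 2 × 1 + 0
Continued fraction: [0; 1, 12, 2, 2]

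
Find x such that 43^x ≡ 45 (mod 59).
12

Baby-step giant-step with step n = ⌈√59⌉ = 8.
Baby steps 43^j mod 59 (j:value) for j=0..7: 0:1, 1:43, 2:20, 3:34, 4:46, 5:31, 6:35, 7:30.
Giant-step multiplier: 43^(-8) ≡ 43^(58-8) = 43^50 ≡ 22 (mod 59).
Giant steps γ_i = 45·22^i mod 59: γ_0=45, γ_1=46 (in table at j=4).
x = i·n + j = 1·8 + 4 = 12.
Check: 43^12 ≡ 45 (mod 59).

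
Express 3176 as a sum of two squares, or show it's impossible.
26² + 50² (a=26, b=50)

Factorization: 3176 = 2^3 × 397
By Fermat: n is sum of two squares iff every prime p ≡ 3 (mod 4) appears to even power.
All primes ≡ 3 (mod 4) appear to even power.
Search a = 0, 1, 2, … for 3176 - a² a perfect square: first hit at a = 26: 3176 - 676 = 2500 = 50².
3176 = 26² + 50² = 676 + 2500 ✓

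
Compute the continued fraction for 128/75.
[1; 1, 2, 2, 2, 4]

Euclidean algorithm steps:
128 = 1 × 75 + 53
75 = 1 × 53 + 22
53 = 2 × 22 + 9
22 = 2 × 9 + 4
9 = 2 × 4 + 1
4 = 4 × 1 + 0
Continued fraction: [1; 1, 2, 2, 2, 4]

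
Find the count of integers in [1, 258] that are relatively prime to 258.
84

258 = 2 × 3 × 43
φ(n) = n × ∏(1 - 1/p) for each prime p dividing n
φ(258) = 258 × (1 - 1/2) × (1 - 1/3) × (1 - 1/43) = 84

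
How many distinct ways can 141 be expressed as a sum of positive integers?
16670689208

p(n) counts ways to write n as a sum of positive integers (order ignored).
Euler's pentagonal recurrence: p(k) = p(k-1) + p(k-2) - p(k-5) - p(k-7) + p(k-12) + p(k-15) - ... (offsets j(3j∓1)/2, signs ++--, p(0)=1, p(<0)=0).
DP table for k = 0..140: p(0)=1, p(1)=1, p(2)=2, p(3)=3, p(4)=5, p(5)=7, p(6)=11, p(7)=15, p(8)=22, p(9)=30, p(10)=42, p(11)=56, p(12)=77, p(13)=101, p(14)=135, p(15)=176, p(16)=231, p(17)=297, p(18)=385, p(19)=490, p(20)=627, p(21)=792, p(22)=1002, p(23)=1255, p(24)=1575, p(25)=1958, p(26)=2436, p(27)=3010, p(28)=3718, p(29)=4565, p(30)=5604, p(31)=6842, p(32)=8349, p(33)=10143, p(34)=12310, p(35)=14883, p(36)=17977, p(37)=21637, p(38)=26015, p(39)=31185, p(40)=37338, p(41)=44583, p(42)=53174, p(43)=63261, p(44)=75175, p(45)=89134, p(46)=105558, p(47)=124754, p(48)=147273, p(49)=173525, p(50)=204226, p(51)=239943, p(52)=281589, p(53)=329931, p(54)=386155, p(55)=451276, p(56)=526823, p(57)=614154, p(58)=715220, p(59)=831820, p(60)=966467, p(61)=1121505, p(62)=1300156, p(63)=1505499, p(64)=1741630, p(65)=2012558, p(66)=2323520, p(67)=2679689, p(68)=3087735, p(69)=3554345, p(70)=4087968, p(71)=4697205, p(72)=5392783, p(73)=6185689, p(74)=7089500, p(75)=8118264, p(76)=9289091, p(77)=10619863, p(78)=12132164, p(79)=13848650, p(80)=15796476, p(81)=18004327, p(82)=20506255, p(83)=23338469, p(84)=26543660, p(85)=30167357, p(86)=34262962, p(87)=38887673, p(88)=44108109, p(89)=49995925, p(90)=56634173, p(91)=64112359, p(92)=72533807, p(93)=82010177, p(94)=92669720, p(95)=104651419, p(96)=118114304, p(97)=133230930, p(98)=150198136, p(99)=169229875, p(100)=190569292, p(101)=214481126, p(102)=241265379, p(103)=271248950, p(104)=304801365, p(105)=342325709, p(106)=384276336, p(107)=431149389, p(108)=483502844, p(109)=541946240, p(110)=607163746, p(111)=679903203, p(112)=761002156, p(113)=851376628, p(114)=952050665, p(115)=1064144451, p(116)=1188908248, p(117)=1327710076, p(118)=1482074143, p(119)=1653668665, p(120)=1844349560, p(121)=2056148051, p(122)=2291320912, p(123)=2552338241, p(124)=2841940500, p(125)=3163127352, p(126)=3519222692, p(127)=3913864295, p(128)=4351078600, p(129)=4835271870, p(130)=5371315400, p(131)=5964539504, p(132)=6620830889, p(133)=7346629512, p(134)=8149040695, p(135)=9035836076, p(136)=10015581680, p(137)=11097645016, p(138)=12292341831, p(139)=13610949895, p(140)=15065878135.
Final step: p(141) = p(140) + p(139) - p(136) - p(134) + p(129) + p(126) - p(119) - p(115) + p(106) + p(101) - p(90) - p(84) + p(71) + p(64) - p(49) - p(41) + p(24) + p(15)
= 15065878135 + 13610949895 - 10015581680 - 8149040695 + 4835271870 + 3519222692 - 1653668665 - 1064144451 + 384276336 + 214481126 - 56634173 - 26543660 + 4697205 + 1741630 - 173525 - 44583 + 1575 + 176
= 16670689208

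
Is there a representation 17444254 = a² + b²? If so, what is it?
Not possible

Factorization: 17444254 = 2 × 29 × 67^3
By Fermat: n is sum of two squares iff every prime p ≡ 3 (mod 4) appears to even power.
Prime(s) ≡ 3 (mod 4) with odd exponent: [(67, 3)]
Therefore 17444254 cannot be expressed as a² + b².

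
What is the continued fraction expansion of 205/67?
[3; 16, 1, 3]

Euclidean algorithm steps:
205 = 3 × 67 + 4
67 = 16 × 4 + 3
4 = 1 × 3 + 1
3 = 3 × 1 + 0
Continued fraction: [3; 16, 1, 3]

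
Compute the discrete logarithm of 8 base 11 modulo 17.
6

Baby-step giant-step with step n = ⌈√17⌉ = 5.
Baby steps 11^j mod 17 (j:value) for j=0..4: 0:1, 1:11, 2:2, 3:5, 4:4.
Giant-step multiplier: 11^(-5) ≡ 11^(16-5) = 11^11 ≡ 12 (mod 17).
Giant steps γ_i = 8·12^i mod 17: γ_0=8, γ_1=11 (in table at j=1).
x = i·n + j = 1·5 + 1 = 6.
Check: 11^6 ≡ 8 (mod 17).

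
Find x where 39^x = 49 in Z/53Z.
40

Baby-step giant-step with step n = ⌈√53⌉ = 8.
Baby steps 39^j mod 53 (j:value) for j=0..7: 0:1, 1:39, 2:37, 3:12, 4:44, 5:20, 6:38, 7:51.
Giant-step multiplier: 39^(-8) ≡ 39^(52-8) = 39^44 ≡ 36 (mod 53).
Giant steps γ_i = 49·36^i mod 53: γ_0=49, γ_1=15, γ_2=10, γ_3=42, γ_4=28, γ_5=1 (in table at j=0).
x = i·n + j = 5·8 + 0 = 40.
Check: 39^40 ≡ 49 (mod 53).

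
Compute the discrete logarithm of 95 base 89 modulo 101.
20

Baby-step giant-step with step n = ⌈√101⌉ = 11.
Baby steps 89^j mod 101 (j:value) for j=0..10: 0:1, 1:89, 2:43, 3:90, 4:31, 5:32, 6:20, 7:63, 8:52, 9:83, 10:14.
Giant-step multiplier: 89^(-11) ≡ 89^(100-11) = 89^89 ≡ 3 (mod 101).
Giant steps γ_i = 95·3^i mod 101: γ_0=95, γ_1=83 (in table at j=9).
x = i·n + j = 1·11 + 9 = 20.
Check: 89^20 ≡ 95 (mod 101).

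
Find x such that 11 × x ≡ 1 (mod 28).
23

gcd(11, 28) = 1, so the inverse exists.
Extended Euclidean algorithm on (28, 11):
28 = 2 × 11 + 6  ⟹  6 = (1)·28 + (-2)·11
11 = 1 × 6 + 5  ⟹  5 = (-1)·28 + (3)·11
6 = 1 × 5 + 1  ⟹  1 = (2)·28 + (-5)·11
So (-5)·11 ≡ 1 (mod 28), i.e. 11^(-1) ≡ -5 ≡ 23 (mod 28).
Check: 11 × 23 = 253 ≡ 1 (mod 28)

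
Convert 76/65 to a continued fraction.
[1; 5, 1, 10]

Euclidean algorithm steps:
76 = 1 × 65 + 11
65 = 5 × 11 + 10
11 = 1 × 10 + 1
10 = 10 × 1 + 0
Continued fraction: [1; 5, 1, 10]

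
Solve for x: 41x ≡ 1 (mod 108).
29

gcd(41, 108) = 1, so the inverse exists.
Extended Euclidean algorithm on (108, 41):
108 = 2 × 41 + 26  ⟹  26 = (1)·108 + (-2)·41
41 = 1 × 26 + 15  ⟹  15 = (-1)·108 + (3)·41
26 = 1 × 15 + 11  ⟹  11 = (2)·108 + (-5)·41
15 = 1 × 11 + 4  ⟹  4 = (-3)·108 + (8)·41
11 = 2 × 4 + 3  ⟹  3 = (8)·108 + (-21)·41
4 = 1 × 3 + 1  ⟹  1 = (-11)·108 + (29)·41
So (29)·41 ≡ 1 (mod 108), i.e. 41^(-1) ≡ 29 (mod 108).
Check: 41 × 29 = 1189 ≡ 1 (mod 108)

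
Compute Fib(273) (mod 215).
163

Matrix identity: Q^n = [[F_(n+1), F_n], [F_n, F_(n-1)]] with Q = [[1,1],[1,0]].
n = 273 = 100010001₂. Square-and-multiply, entries mod 215:
Q^1 = [[1,1],[1,0]]
Q^2 = (Q^1)² = [[2,1],[1,1]]
Q^4 = (Q^2)² = [[5,3],[3,2]]
Q^8 = (Q^4)² = [[34,21],[21,13]]
Q^17 = (Q^8)²·Q = [[4,92],[92,127]]
Q^34 = (Q^17)² = [[95,12],[12,83]]
Q^68 = (Q^34)² = [[139,201],[201,153]]
Q^136 = (Q^68)² = [[167,212],[212,170]]
Q^273 = (Q^136)²·Q = [[12,163],[163,64]]
F_273 mod 215 = Q^273[0][1] = 163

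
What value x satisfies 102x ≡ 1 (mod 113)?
41

gcd(102, 113) = 1, so the inverse exists.
Extended Euclidean algorithm on (113, 102):
113 = 1 × 102 + 11  ⟹  11 = (1)·113 + (-1)·102
102 = 9 × 11 + 3  ⟹  3 = (-9)·113 + (10)·102
11 = 3 × 3 + 2  ⟹  2 = (28)·113 + (-31)·102
3 = 1 × 2 + 1  ⟹  1 = (-37)·113 + (41)·102
So (41)·102 ≡ 1 (mod 113), i.e. 102^(-1) ≡ 41 (mod 113).
Check: 102 × 41 = 4182 ≡ 1 (mod 113)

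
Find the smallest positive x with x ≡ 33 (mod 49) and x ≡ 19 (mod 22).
327

Using Chinese Remainder Theorem:
M = 49 × 22 = 1078
M1 = 22, M2 = 49
y1 = 22^(-1) mod 49 = 29
y2 = 49^(-1) mod 22 = 9
x = (33×22×29 + 19×49×9) mod 1078 = 327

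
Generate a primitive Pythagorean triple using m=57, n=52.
(545, 5928, 5953)

Euclid's formula: a = m² - n², b = 2mn, c = m² + n²
m = 57, n = 52
a = 57² - 52² = 3249 - 2704 = 545
b = 2 × 57 × 52 = 5928
c = 57² + 52² = 3249 + 2704 = 5953
Verification: 545² + 5928² = 297025 + 35141184 = 35438209 = 5953² ✓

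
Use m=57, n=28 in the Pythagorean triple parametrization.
(2465, 3192, 4033)

Euclid's formula: a = m² - n², b = 2mn, c = m² + n²
m = 57, n = 28
a = 57² - 28² = 3249 - 784 = 2465
b = 2 × 57 × 28 = 3192
c = 57² + 28² = 3249 + 784 = 4033
Verification: 2465² + 3192² = 6076225 + 10188864 = 16265089 = 4033² ✓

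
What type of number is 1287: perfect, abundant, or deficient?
deficient

Proper divisors of 1287: sum = 1 + 3 + 9 + 11 + 13 + 33 + 39 + 99 + 117 + 143 + 429 = 897
Since 897 < 1287, 1287 is deficient.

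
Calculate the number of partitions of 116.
1188908248

p(n) counts ways to write n as a sum of positive integers (order ignored).
Euler's pentagonal recurrence: p(k) = p(k-1) + p(k-2) - p(k-5) - p(k-7) + p(k-12) + p(k-15) - ... (offsets j(3j∓1)/2, signs ++--, p(0)=1, p(<0)=0).
DP table for k = 0..115: p(0)=1, p(1)=1, p(2)=2, p(3)=3, p(4)=5, p(5)=7, p(6)=11, p(7)=15, p(8)=22, p(9)=30, p(10)=42, p(11)=56, p(12)=77, p(13)=101, p(14)=135, p(15)=176, p(16)=231, p(17)=297, p(18)=385, p(19)=490, p(20)=627, p(21)=792, p(22)=1002, p(23)=1255, p(24)=1575, p(25)=1958, p(26)=2436, p(27)=3010, p(28)=3718, p(29)=4565, p(30)=5604, p(31)=6842, p(32)=8349, p(33)=10143, p(34)=12310, p(35)=14883, p(36)=17977, p(37)=21637, p(38)=26015, p(39)=31185, p(40)=37338, p(41)=44583, p(42)=53174, p(43)=63261, p(44)=75175, p(45)=89134, p(46)=105558, p(47)=124754, p(48)=147273, p(49)=173525, p(50)=204226, p(51)=239943, p(52)=281589, p(53)=329931, p(54)=386155, p(55)=451276, p(56)=526823, p(57)=614154, p(58)=715220, p(59)=831820, p(60)=966467, p(61)=1121505, p(62)=1300156, p(63)=1505499, p(64)=1741630, p(65)=2012558, p(66)=2323520, p(67)=2679689, p(68)=3087735, p(69)=3554345, p(70)=4087968, p(71)=4697205, p(72)=5392783, p(73)=6185689, p(74)=7089500, p(75)=8118264, p(76)=9289091, p(77)=10619863, p(78)=12132164, p(79)=13848650, p(80)=15796476, p(81)=18004327, p(82)=20506255, p(83)=23338469, p(84)=26543660, p(85)=30167357, p(86)=34262962, p(87)=38887673, p(88)=44108109, p(89)=49995925, p(90)=56634173, p(91)=64112359, p(92)=72533807, p(93)=82010177, p(94)=92669720, p(95)=104651419, p(96)=118114304, p(97)=133230930, p(98)=150198136, p(99)=169229875, p(100)=190569292, p(101)=214481126, p(102)=241265379, p(103)=271248950, p(104)=304801365, p(105)=342325709, p(106)=384276336, p(107)=431149389, p(108)=483502844, p(109)=541946240, p(110)=607163746, p(111)=679903203, p(112)=761002156, p(113)=851376628, p(114)=952050665, p(115)=1064144451.
Final step: p(116) = p(115) + p(114) - p(111) - p(109) + p(104) + p(101) - p(94) - p(90) + p(81) + p(76) - p(65) - p(59) + p(46) + p(39) - p(24) - p(16)
= 1064144451 + 952050665 - 679903203 - 541946240 + 304801365 + 214481126 - 92669720 - 56634173 + 18004327 + 9289091 - 2012558 - 831820 + 105558 + 31185 - 1575 - 231
= 1188908248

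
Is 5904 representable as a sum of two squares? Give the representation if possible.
48² + 60² (a=48, b=60)

Factorization: 5904 = 2^4 × 3^2 × 41
By Fermat: n is sum of two squares iff every prime p ≡ 3 (mod 4) appears to even power.
All primes ≡ 3 (mod 4) appear to even power.
Search a = 0, 1, 2, … for 5904 - a² a perfect square: first hit at a = 48: 5904 - 2304 = 3600 = 60².
5904 = 48² + 60² = 2304 + 3600 ✓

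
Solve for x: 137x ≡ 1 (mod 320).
313

gcd(137, 320) = 1, so the inverse exists.
Extended Euclidean algorithm on (320, 137):
320 = 2 × 137 + 46  ⟹  46 = (1)·320 + (-2)·137
137 = 2 × 46 + 45  ⟹  45 = (-2)·320 + (5)·137
46 = 1 × 45 + 1  ⟹  1 = (3)·320 + (-7)·137
So (-7)·137 ≡ 1 (mod 320), i.e. 137^(-1) ≡ -7 ≡ 313 (mod 320).
Check: 137 × 313 = 42881 ≡ 1 (mod 320)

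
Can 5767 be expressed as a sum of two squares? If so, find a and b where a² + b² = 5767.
Not possible

Factorization: 5767 = 73 × 79
By Fermat: n is sum of two squares iff every prime p ≡ 3 (mod 4) appears to even power.
Prime(s) ≡ 3 (mod 4) with odd exponent: [(79, 1)]
Therefore 5767 cannot be expressed as a² + b².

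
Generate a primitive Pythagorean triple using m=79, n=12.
(6097, 1896, 6385)

Euclid's formula: a = m² - n², b = 2mn, c = m² + n²
m = 79, n = 12
a = 79² - 12² = 6241 - 144 = 6097
b = 2 × 79 × 12 = 1896
c = 79² + 12² = 6241 + 144 = 6385
Verification: 6097² + 1896² = 37173409 + 3594816 = 40768225 = 6385² ✓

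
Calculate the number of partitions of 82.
20506255

p(n) counts ways to write n as a sum of positive integers (order ignored).
Euler's pentagonal recurrence: p(k) = p(k-1) + p(k-2) - p(k-5) - p(k-7) + p(k-12) + p(k-15) - ... (offsets j(3j∓1)/2, signs ++--, p(0)=1, p(<0)=0).
DP table for k = 0..81: p(0)=1, p(1)=1, p(2)=2, p(3)=3, p(4)=5, p(5)=7, p(6)=11, p(7)=15, p(8)=22, p(9)=30, p(10)=42, p(11)=56, p(12)=77, p(13)=101, p(14)=135, p(15)=176, p(16)=231, p(17)=297, p(18)=385, p(19)=490, p(20)=627, p(21)=792, p(22)=1002, p(23)=1255, p(24)=1575, p(25)=1958, p(26)=2436, p(27)=3010, p(28)=3718, p(29)=4565, p(30)=5604, p(31)=6842, p(32)=8349, p(33)=10143, p(34)=12310, p(35)=14883, p(36)=17977, p(37)=21637, p(38)=26015, p(39)=31185, p(40)=37338, p(41)=44583, p(42)=53174, p(43)=63261, p(44)=75175, p(45)=89134, p(46)=105558, p(47)=124754, p(48)=147273, p(49)=173525, p(50)=204226, p(51)=239943, p(52)=281589, p(53)=329931, p(54)=386155, p(55)=451276, p(56)=526823, p(57)=614154, p(58)=715220, p(59)=831820, p(60)=966467, p(61)=1121505, p(62)=1300156, p(63)=1505499, p(64)=1741630, p(65)=2012558, p(66)=2323520, p(67)=2679689, p(68)=3087735, p(69)=3554345, p(70)=4087968, p(71)=4697205, p(72)=5392783, p(73)=6185689, p(74)=7089500, p(75)=8118264, p(76)=9289091, p(77)=10619863, p(78)=12132164, p(79)=13848650, p(80)=15796476, p(81)=18004327.
Final step: p(82) = p(81) + p(80) - p(77) - p(75) + p(70) + p(67) - p(60) - p(56) + p(47) + p(42) - p(31) - p(25) + p(12) + p(5)
= 18004327 + 15796476 - 10619863 - 8118264 + 4087968 + 2679689 - 966467 - 526823 + 124754 + 53174 - 6842 - 1958 + 77 + 7
= 20506255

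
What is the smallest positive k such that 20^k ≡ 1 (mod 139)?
69

139 is prime, so ord(20) divides φ(139) = 138.
Divisors of 138: 1, 2, 3, 6, 23, 46, 69, 138.
Repeated squaring: 20^1 ≡ 20, 20^2 ≡ 122, 20^4 ≡ 11, 20^8 ≡ 121, 20^16 ≡ 46, 20^32 ≡ 31, 20^64 ≡ 127, 20^128 ≡ 5 (mod 139).
Test 20^d mod 139 for each divisor d in increasing order:
20^1 ≡ 20
20^2 ≡ 122
20^3 = 20^2·20^1 ≡ 77
20^6 = 20^4·20^2 ≡ 91
20^23 = 20^16·20^4·20^2·20^1 ≡ 42
20^46 = 20^32·20^8·20^4·20^2 ≡ 96
20^69 = 20^64·20^4·20^1 ≡ 1  ← first divisor giving 1
The order is 69.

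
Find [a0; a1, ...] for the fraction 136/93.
[1; 2, 6, 7]

Euclidean algorithm steps:
136 = 1 × 93 + 43
93 = 2 × 43 + 7
43 = 6 × 7 + 1
7 = 7 × 1 + 0
Continued fraction: [1; 2, 6, 7]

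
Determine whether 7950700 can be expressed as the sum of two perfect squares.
Not possible

Factorization: 7950700 = 2^2 × 5^2 × 43^3
By Fermat: n is sum of two squares iff every prime p ≡ 3 (mod 4) appears to even power.
Prime(s) ≡ 3 (mod 4) with odd exponent: [(43, 3)]
Therefore 7950700 cannot be expressed as a² + b².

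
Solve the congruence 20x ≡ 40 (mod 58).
x ≡ 2 (mod 29)

gcd(20, 58) = 2, which divides 40, so solutions exist.
Divide through by 2: 10x ≡ 20 (mod 29).
Find 10^(-1) mod 29 by the extended Euclidean algorithm:
29 = 2 × 10 + 9  ⟹  9 = (1)·29 + (-2)·10
10 = 1 × 9 + 1  ⟹  1 = (-1)·29 + (3)·10
So (3)·10 ≡ 1 (mod 29), i.e. 10^(-1) ≡ 3 (mod 29).
x ≡ 3 × 20 = 60 ≡ 2 (mod 29).
Check: 20 × 2 = 40 ≡ 40 (mod 58).
x ≡ 2 (mod 29), giving 2 solutions mod 58.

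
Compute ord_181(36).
30

181 is prime, so ord(36) divides φ(181) = 180.
Divisors of 180: 1, 2, 3, 4, 5, 6, 9, 10, 12, 15, 18, 20, 30, 36, 45, 60, 90, 180.
Repeated squaring: 36^1 ≡ 36, 36^2 ≡ 29, 36^4 ≡ 117, 36^8 ≡ 114, 36^16 ≡ 145, 36^32 ≡ 29, 36^64 ≡ 117, 36^128 ≡ 114 (mod 181).
Test 36^d mod 181 for each divisor d in increasing order:
36^1 ≡ 36
36^2 ≡ 29
36^3 = 36^2·36^1 ≡ 139
36^4 ≡ 117
36^5 = 36^4·36^1 ≡ 49
36^6 = 36^4·36^2 ≡ 135
36^9 = 36^8·36^1 ≡ 122
36^10 = 36^8·36^2 ≡ 48
36^12 = 36^8·36^4 ≡ 125
36^15 = 36^8·36^4·36^2·36^1 ≡ 180
36^18 = 36^16·36^2 ≡ 42
36^20 = 36^16·36^4 ≡ 132
36^30 = 36^16·36^8·36^4·36^2 ≡ 1  ← first divisor giving 1
The order is 30.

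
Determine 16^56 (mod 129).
1

Repeated squaring. Binary of 56 = 111000.
16^1 ≡ 16 (mod 129); 16^2 ≡ 127 (mod 129); 16^4 ≡ 4 (mod 129); 16^8 ≡ 16 (mod 129); 16^16 ≡ 127 (mod 129); 16^32 ≡ 4 (mod 129)
16^56 = 16^8 × 16^16 × 16^32 ≡ 1 (mod 129)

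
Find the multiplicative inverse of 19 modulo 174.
55

gcd(19, 174) = 1, so the inverse exists.
Extended Euclidean algorithm on (174, 19):
174 = 9 × 19 + 3  ⟹  3 = (1)·174 + (-9)·19
19 = 6 × 3 + 1  ⟹  1 = (-6)·174 + (55)·19
So (55)·19 ≡ 1 (mod 174), i.e. 19^(-1) ≡ 55 (mod 174).
Check: 19 × 55 = 1045 ≡ 1 (mod 174)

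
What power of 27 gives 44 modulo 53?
44

Baby-step giant-step with step n = ⌈√53⌉ = 8.
Baby steps 27^j mod 53 (j:value) for j=0..7: 0:1, 1:27, 2:40, 3:20, 4:10, 5:5, 6:29, 7:41.
Giant-step multiplier: 27^(-8) ≡ 27^(52-8) = 27^44 ≡ 44 (mod 53).
Giant steps γ_i = 44·44^i mod 53: γ_0=44, γ_1=28, γ_2=13, γ_3=42, γ_4=46, γ_5=10 (in table at j=4).
x = i·n + j = 5·8 + 4 = 44.
Check: 27^44 ≡ 44 (mod 53).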